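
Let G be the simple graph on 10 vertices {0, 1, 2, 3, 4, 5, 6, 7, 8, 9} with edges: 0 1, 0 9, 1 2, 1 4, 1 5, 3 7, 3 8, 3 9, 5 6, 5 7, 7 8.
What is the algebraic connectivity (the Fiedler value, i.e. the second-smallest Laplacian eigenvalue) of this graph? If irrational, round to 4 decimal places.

Each diagonal entry of L is the vertex degree and each off-diagonal entry is -1 where an edge is present, 0 otherwise; in the order [0, 1, 2, 3, 4, 5, 6, 7, 8, 9] the diagonal is [2, 4, 1, 3, 1, 3, 1, 3, 2, 2]. Computing the eigenvalues of L and sorting gives [0, 0.4195, 0.6029, 1, 1.0793, 2.3880, 2.8187, 3.9385, 4.3404, 5.4127]. The Fiedler value lambda_2 = 0.4195 is strictly positive, so the graph is connected. The eigenvalues sum to 22, which equals trace(L) = 2|E|. The largest eigenvalue, 5.4127, is at most the vertex count 10.

0.4195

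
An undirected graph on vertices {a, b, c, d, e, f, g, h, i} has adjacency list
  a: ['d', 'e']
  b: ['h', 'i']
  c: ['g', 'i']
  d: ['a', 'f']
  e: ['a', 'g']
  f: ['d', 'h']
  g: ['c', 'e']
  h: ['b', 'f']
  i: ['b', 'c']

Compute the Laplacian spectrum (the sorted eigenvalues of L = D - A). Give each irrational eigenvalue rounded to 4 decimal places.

With the vertex order [a, b, c, d, e, f, g, h, i], the degrees are [2, 2, 2, 2, 2, 2, 2, 2, 2], giving D = diag(2, 2, 2, 2, 2, 2, 2, 2, 2) and L = D - A. Since every row of L sums to 0, the all-ones vector is in the kernel and 0 is an eigenvalue. The single zero eigenvalue shows the graph is connected. By the matrix-tree theorem the graph has (1/9) * product of the nonzero eigenvalues = 9 spanning trees.

[0, 0.4679, 0.4679, 1.6527, 1.6527, 3, 3, 3.8794, 3.8794]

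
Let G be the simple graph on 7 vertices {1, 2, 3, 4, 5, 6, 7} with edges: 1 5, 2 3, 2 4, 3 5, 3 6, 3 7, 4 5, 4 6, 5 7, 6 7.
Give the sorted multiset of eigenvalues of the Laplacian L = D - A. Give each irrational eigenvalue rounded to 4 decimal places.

With the vertex order [1, 2, 3, 4, 5, 6, 7], the degrees are [1, 2, 4, 3, 4, 3, 3], giving D = diag(1, 2, 4, 3, 4, 3, 3) and L = D - A. Diagonalising L (or applying a numerical eigensolver to the 7x7 matrix) gives the spectrum above. There is one zero in the spectrum, matching the 1 component.

[0, 0.8542, 1.8506, 3, 3.6575, 4.6526, 5.9852]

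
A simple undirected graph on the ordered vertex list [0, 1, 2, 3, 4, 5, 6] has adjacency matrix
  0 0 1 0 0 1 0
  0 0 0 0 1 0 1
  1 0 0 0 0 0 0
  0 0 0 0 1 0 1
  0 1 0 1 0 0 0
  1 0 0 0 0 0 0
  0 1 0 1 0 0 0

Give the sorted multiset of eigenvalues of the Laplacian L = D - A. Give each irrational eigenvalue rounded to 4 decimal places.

Reading degrees in the order [0, 1, 2, 3, 4, 5, 6] gives [2, 2, 1, 2, 2, 1, 2]; set D = diag(2, 2, 1, 2, 2, 1, 2) and form L = D - A. Since every row of L sums to 0, the all-ones vector is in the kernel and 0 is an eigenvalue. The 2 zero eigenvalues correspond to the 2 connected components. The eigenvalues sum to 12, which equals trace(L) = 2|E|.

[0, 0, 1, 2, 2, 3, 4]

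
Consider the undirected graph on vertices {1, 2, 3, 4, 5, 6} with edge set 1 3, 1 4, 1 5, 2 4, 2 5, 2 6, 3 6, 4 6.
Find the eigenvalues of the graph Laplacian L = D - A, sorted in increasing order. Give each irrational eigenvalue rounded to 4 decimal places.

[0, 1.5858, 2, 3, 4.4142, 5]

Reading degrees in the order [1, 2, 3, 4, 5, 6] gives [3, 3, 2, 3, 2, 3]; set D = diag(3, 3, 2, 3, 2, 3) and form L = D - A. L is symmetric positive semidefinite, so every eigenvalue is real and nonnegative. The single zero eigenvalue shows the graph is connected. There is one zero in the spectrum, matching the 1 component.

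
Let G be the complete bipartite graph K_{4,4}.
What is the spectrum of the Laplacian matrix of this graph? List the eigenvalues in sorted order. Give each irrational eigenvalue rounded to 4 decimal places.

[0, 4, 4, 4, 4, 4, 4, 8]

The graph has 8 vertices and degree multiset [4, 4, 4, 4, 4, 4, 4, 4]; D is the diagonal matrix of degrees and L = D - A. The multiplicity of 0 as a Laplacian eigenvalue equals the number of connected components. By the matrix-tree theorem the graph has (1/8) * product of the nonzero eigenvalues = 4096 spanning trees.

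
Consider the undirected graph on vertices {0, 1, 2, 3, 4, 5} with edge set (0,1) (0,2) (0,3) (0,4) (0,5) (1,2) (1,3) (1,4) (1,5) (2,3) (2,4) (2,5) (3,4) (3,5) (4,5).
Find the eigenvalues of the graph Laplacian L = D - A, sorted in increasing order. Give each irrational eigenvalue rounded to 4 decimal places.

Reading degrees in the order [0, 1, 2, 3, 4, 5] gives [5, 5, 5, 5, 5, 5]; set D = diag(5, 5, 5, 5, 5, 5) and form L = D - A. L is symmetric positive semidefinite, so every eigenvalue is real and nonnegative. The single zero eigenvalue shows the graph is connected. There is one zero in the spectrum, matching the 1 component.

[0, 6, 6, 6, 6, 6]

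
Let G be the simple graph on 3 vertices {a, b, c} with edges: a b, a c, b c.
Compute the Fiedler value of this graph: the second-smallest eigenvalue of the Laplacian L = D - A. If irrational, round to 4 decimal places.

3

Reading degrees in the order [a, b, c] gives [2, 2, 2]; set D = diag(2, 2, 2) and form L = D - A. The smallest Laplacian eigenvalue is always 0. The next one, lambda_2 = 3, measures how hard the graph is to disconnect: larger values mean better connectivity.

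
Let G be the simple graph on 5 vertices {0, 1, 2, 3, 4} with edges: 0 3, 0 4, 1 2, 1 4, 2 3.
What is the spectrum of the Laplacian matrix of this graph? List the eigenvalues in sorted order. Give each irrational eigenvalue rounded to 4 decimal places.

Each diagonal entry of L is the vertex degree and each off-diagonal entry is -1 where an edge is present, 0 otherwise; in the order [0, 1, 2, 3, 4] the diagonal is [2, 2, 2, 2, 2]. The multiplicity of 0 as a Laplacian eigenvalue equals the number of connected components. The single zero eigenvalue shows the graph is connected. The eigenvalues sum to 10, which equals trace(L) = 2|E|.

[0, 1.3820, 1.3820, 3.6180, 3.6180]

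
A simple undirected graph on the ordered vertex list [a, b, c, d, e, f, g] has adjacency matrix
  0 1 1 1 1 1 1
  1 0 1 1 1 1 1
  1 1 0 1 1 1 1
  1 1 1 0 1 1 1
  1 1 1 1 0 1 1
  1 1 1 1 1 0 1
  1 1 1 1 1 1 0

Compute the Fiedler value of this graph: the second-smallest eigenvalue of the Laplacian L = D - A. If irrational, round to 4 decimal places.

With the vertex order [a, b, c, d, e, f, g], the degrees are [6, 6, 6, 6, 6, 6, 6], giving D = diag(6, 6, 6, 6, 6, 6, 6) and L = D - A. The smallest Laplacian eigenvalue is always 0. The next one, lambda_2 = 7, measures how hard the graph is to disconnect: larger values mean better connectivity. The largest eigenvalue, 7, is at most the vertex count 7.

7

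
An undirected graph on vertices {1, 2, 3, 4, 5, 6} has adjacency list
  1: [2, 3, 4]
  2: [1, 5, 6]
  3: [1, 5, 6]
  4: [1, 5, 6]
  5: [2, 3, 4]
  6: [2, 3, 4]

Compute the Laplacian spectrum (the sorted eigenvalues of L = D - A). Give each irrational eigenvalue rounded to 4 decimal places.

Each diagonal entry of L is the vertex degree and each off-diagonal entry is -1 where an edge is present, 0 otherwise; in the order [1, 2, 3, 4, 5, 6] the diagonal is [3, 3, 3, 3, 3, 3]. Diagonalising L (or applying a numerical eigensolver to the 6x6 matrix) gives the spectrum above. There is one zero in the spectrum, matching the 1 component.

[0, 3, 3, 3, 3, 6]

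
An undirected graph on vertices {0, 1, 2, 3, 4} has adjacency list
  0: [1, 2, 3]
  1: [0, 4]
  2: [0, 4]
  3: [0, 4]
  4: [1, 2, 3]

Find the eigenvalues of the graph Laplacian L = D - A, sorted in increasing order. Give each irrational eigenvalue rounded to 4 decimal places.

With the vertex order [0, 1, 2, 3, 4], the degrees are [3, 2, 2, 2, 3], giving D = diag(3, 2, 2, 2, 3) and L = D - A. The multiplicity of 0 as a Laplacian eigenvalue equals the number of connected components. The single zero eigenvalue shows the graph is connected. The eigenvalues sum to 12, which equals trace(L) = 2|E|.

[0, 2, 2, 3, 5]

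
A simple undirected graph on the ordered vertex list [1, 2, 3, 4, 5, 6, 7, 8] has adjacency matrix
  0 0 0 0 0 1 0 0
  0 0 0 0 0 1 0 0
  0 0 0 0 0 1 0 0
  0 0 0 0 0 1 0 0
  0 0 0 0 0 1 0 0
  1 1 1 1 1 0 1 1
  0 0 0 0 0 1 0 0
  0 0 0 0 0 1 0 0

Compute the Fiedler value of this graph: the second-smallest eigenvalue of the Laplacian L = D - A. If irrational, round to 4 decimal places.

Reading degrees in the order [1, 2, 3, 4, 5, 6, 7, 8] gives [1, 1, 1, 1, 1, 7, 1, 1]; set D = diag(1, 1, 1, 1, 1, 7, 1, 1) and form L = D - A. The sorted Laplacian eigenvalues are [0, 1, 1, 1, 1, 1, 1, 8]; the algebraic connectivity is the second entry, 1. There is one zero in the spectrum, matching the 1 component.

1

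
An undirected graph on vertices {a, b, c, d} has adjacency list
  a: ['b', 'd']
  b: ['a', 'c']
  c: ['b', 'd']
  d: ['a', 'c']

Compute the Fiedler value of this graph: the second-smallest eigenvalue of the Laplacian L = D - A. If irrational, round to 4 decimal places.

2

With the vertex order [a, b, c, d], the degrees are [2, 2, 2, 2], giving D = diag(2, 2, 2, 2) and L = D - A. The sorted Laplacian eigenvalues are [0, 2, 2, 4]; the algebraic connectivity is the second entry, 2. The eigenvalues sum to 8, which equals trace(L) = 2|E|. By the matrix-tree theorem the graph has (1/4) * product of the nonzero eigenvalues = 4 spanning trees.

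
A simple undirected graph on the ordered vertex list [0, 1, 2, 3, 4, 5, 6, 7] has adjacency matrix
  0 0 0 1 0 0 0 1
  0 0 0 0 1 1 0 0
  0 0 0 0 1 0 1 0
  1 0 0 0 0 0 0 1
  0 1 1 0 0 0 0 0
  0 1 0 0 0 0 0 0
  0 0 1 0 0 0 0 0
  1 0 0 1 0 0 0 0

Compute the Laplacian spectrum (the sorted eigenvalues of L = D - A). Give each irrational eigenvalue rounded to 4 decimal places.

Reading degrees in the order [0, 1, 2, 3, 4, 5, 6, 7] gives [2, 2, 2, 2, 2, 1, 1, 2]; set D = diag(2, 2, 2, 2, 2, 1, 1, 2) and form L = D - A. Since every row of L sums to 0, the all-ones vector is in the kernel and 0 is an eigenvalue. The 2 zero eigenvalues correspond to the 2 connected components. The eigenvalues sum to 14, which equals trace(L) = 2|E|.

[0, 0, 0.3820, 1.3820, 2.6180, 3, 3, 3.6180]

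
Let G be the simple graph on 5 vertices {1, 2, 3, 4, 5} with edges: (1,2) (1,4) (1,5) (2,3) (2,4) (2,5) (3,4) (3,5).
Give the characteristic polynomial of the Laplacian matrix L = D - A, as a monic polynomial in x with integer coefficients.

Each diagonal entry of L is the vertex degree and each off-diagonal entry is -1 where an edge is present, 0 otherwise; in the order [1, 2, 3, 4, 5] the diagonal is [3, 4, 3, 3, 3]. L has integer entries, so p(x) = det(xI - L) has integer coefficients. Expanding the determinant yields x^5 - 16x^4 + 94x^3 - 240x^2 + 225x. Since p(0) = det(-L) = 0, x divides p(x). By the matrix-tree theorem the graph has (1/5) * product of the nonzero eigenvalues = 45 spanning trees.

x^5 - 16x^4 + 94x^3 - 240x^2 + 225x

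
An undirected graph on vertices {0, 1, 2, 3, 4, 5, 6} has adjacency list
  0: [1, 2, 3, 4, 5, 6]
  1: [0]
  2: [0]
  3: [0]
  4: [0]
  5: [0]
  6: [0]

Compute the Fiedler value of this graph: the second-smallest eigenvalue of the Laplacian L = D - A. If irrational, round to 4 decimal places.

Each diagonal entry of L is the vertex degree and each off-diagonal entry is -1 where an edge is present, 0 otherwise; in the order [0, 1, 2, 3, 4, 5, 6] the diagonal is [6, 1, 1, 1, 1, 1, 1]. Computing the eigenvalues of L and sorting gives [0, 1, 1, 1, 1, 1, 7]. The Fiedler value lambda_2 = 1 is strictly positive, so the graph is connected.

1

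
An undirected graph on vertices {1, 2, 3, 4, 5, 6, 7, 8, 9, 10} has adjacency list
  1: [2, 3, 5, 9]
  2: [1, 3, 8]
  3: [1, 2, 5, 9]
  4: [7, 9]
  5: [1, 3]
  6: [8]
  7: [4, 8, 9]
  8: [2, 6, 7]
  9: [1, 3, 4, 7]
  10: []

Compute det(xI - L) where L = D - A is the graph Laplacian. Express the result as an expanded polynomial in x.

x^10 - 26x^9 + 283x^8 - 1672x^7 + 5809x^6 - 12000x^5 + 14151x^4 - 8526x^3 + 1980x^2

With the vertex order [1, 2, 3, 4, 5, 6, 7, 8, 9, 10], the degrees are [4, 3, 4, 2, 2, 1, 3, 3, 4, 0], giving D = diag(4, 3, 4, 2, 2, 1, 3, 3, 4, 0) and L = D - A. Computing det(xI - L) by cofactor expansion (or equivalently via sum-over-permutations) gives x^10 - 26x^9 + 283x^8 - 1672x^7 + 5809x^6 - 12000x^5 + 14151x^4 - 8526x^3 + 1980x^2. The coefficient of x^9 equals -trace(L) = -26, matching the sum of degrees. The largest eigenvalue, 5.7902, is at most the vertex count 10.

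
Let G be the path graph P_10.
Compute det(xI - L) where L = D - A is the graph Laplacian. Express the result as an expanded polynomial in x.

The graph has 10 vertices and degree multiset [2, 2, 2, 2, 2, 2, 2, 2, 1, 1]; D is the diagonal matrix of degrees and L = D - A. L has integer entries, so p(x) = det(xI - L) has integer coefficients. Expanding the determinant yields x^10 - 18x^9 + 136x^8 - 560x^7 + 1365x^6 - 2002x^5 + 1716x^4 - 792x^3 + 165x^2 - 10x. The coefficient of x^9 equals -trace(L) = -18, matching the sum of degrees. By the matrix-tree theorem the graph has (1/10) * product of the nonzero eigenvalues = 1 spanning tree.

x^10 - 18x^9 + 136x^8 - 560x^7 + 1365x^6 - 2002x^5 + 1716x^4 - 792x^3 + 165x^2 - 10x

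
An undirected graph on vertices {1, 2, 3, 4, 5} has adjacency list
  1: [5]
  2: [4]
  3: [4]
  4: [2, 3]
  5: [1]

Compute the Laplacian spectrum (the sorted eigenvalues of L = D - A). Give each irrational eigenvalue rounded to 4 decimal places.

With the vertex order [1, 2, 3, 4, 5], the degrees are [1, 1, 1, 2, 1], giving D = diag(1, 1, 1, 2, 1) and L = D - A. L is symmetric positive semidefinite, so every eigenvalue is real and nonnegative. The 2 zero eigenvalues correspond to the 2 connected components. The eigenvalues sum to 6, which equals trace(L) = 2|E|. The largest eigenvalue, 3, is at most the vertex count 5.

[0, 0, 1, 2, 3]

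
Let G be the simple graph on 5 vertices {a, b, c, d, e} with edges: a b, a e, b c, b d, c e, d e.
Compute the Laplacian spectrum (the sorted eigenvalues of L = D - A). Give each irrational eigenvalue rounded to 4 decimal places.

[0, 2, 2, 3, 5]

Each diagonal entry of L is the vertex degree and each off-diagonal entry is -1 where an edge is present, 0 otherwise; in the order [a, b, c, d, e] the diagonal is [2, 3, 2, 2, 3]. Since every row of L sums to 0, the all-ones vector is in the kernel and 0 is an eigenvalue. The largest eigenvalue, 5, is at most the vertex count 5.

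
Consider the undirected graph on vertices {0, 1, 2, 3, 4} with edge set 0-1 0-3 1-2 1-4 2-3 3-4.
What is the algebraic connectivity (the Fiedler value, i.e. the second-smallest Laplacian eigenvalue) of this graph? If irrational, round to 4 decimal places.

2

Reading degrees in the order [0, 1, 2, 3, 4] gives [2, 3, 2, 3, 2]; set D = diag(2, 3, 2, 3, 2) and form L = D - A. The smallest Laplacian eigenvalue is always 0. The next one, lambda_2 = 2, measures how hard the graph is to disconnect: larger values mean better connectivity. By the matrix-tree theorem the graph has (1/5) * product of the nonzero eigenvalues = 12 spanning trees.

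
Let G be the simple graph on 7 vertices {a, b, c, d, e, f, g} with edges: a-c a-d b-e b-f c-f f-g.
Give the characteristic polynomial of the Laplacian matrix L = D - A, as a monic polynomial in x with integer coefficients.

With the vertex order [a, b, c, d, e, f, g], the degrees are [2, 2, 2, 1, 1, 3, 1], giving D = diag(2, 2, 2, 1, 1, 3, 1) and L = D - A. Computing det(xI - L) by cofactor expansion (or equivalently via sum-over-permutations) gives x^7 - 12x^6 + 54x^5 - 114x^4 + 115x^3 - 50x^2 + 7x. Since p(0) = det(-L) = 0, x divides p(x).

x^7 - 12x^6 + 54x^5 - 114x^4 + 115x^3 - 50x^2 + 7x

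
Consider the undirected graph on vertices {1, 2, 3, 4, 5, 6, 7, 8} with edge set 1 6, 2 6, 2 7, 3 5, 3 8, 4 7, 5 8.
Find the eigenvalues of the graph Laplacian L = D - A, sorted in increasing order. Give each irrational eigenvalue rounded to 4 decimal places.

Reading degrees in the order [1, 2, 3, 4, 5, 6, 7, 8] gives [1, 2, 2, 1, 2, 2, 2, 2]; set D = diag(1, 2, 2, 1, 2, 2, 2, 2) and form L = D - A. Diagonalising L (or applying a numerical eigensolver to the 8x8 matrix) gives the spectrum above. The 2 zero eigenvalues correspond to the 2 connected components. The eigenvalues sum to 14, which equals trace(L) = 2|E|. There are 2 zeros in the spectrum, matching the 2 components.

[0, 0, 0.3820, 1.3820, 2.6180, 3, 3, 3.6180]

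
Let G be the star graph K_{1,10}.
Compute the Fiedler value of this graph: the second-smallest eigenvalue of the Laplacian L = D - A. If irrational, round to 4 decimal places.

The graph has 11 vertices and degree multiset [10, 1, 1, 1, 1, 1, 1, 1, 1, 1, 1]; D is the diagonal matrix of degrees and L = D - A. The sorted Laplacian eigenvalues are [0, 1, 1, 1, 1, 1, 1, 1, 1, 1, 11]; the algebraic connectivity is the second entry, 1. There is one zero in the spectrum, matching the 1 component. By the matrix-tree theorem the graph has (1/11) * product of the nonzero eigenvalues = 1 spanning tree.

1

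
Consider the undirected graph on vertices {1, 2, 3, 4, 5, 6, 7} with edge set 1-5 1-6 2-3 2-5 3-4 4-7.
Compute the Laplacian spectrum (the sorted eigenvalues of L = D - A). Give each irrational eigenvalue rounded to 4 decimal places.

With the vertex order [1, 2, 3, 4, 5, 6, 7], the degrees are [2, 2, 2, 2, 2, 1, 1], giving D = diag(2, 2, 2, 2, 2, 1, 1) and L = D - A. Since every row of L sums to 0, the all-ones vector is in the kernel and 0 is an eigenvalue. The largest eigenvalue, 3.8019, is at most the vertex count 7.

[0, 0.1981, 0.7530, 1.5550, 2.4450, 3.2470, 3.8019]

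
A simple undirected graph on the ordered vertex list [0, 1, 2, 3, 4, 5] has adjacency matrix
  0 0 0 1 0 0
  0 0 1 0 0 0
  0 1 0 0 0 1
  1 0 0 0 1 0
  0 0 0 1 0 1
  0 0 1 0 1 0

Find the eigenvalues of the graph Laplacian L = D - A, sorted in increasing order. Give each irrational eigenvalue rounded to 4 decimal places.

[0, 0.2679, 1, 2, 3, 3.7321]

With the vertex order [0, 1, 2, 3, 4, 5], the degrees are [1, 1, 2, 2, 2, 2], giving D = diag(1, 1, 2, 2, 2, 2) and L = D - A. Since every row of L sums to 0, the all-ones vector is in the kernel and 0 is an eigenvalue. The single zero eigenvalue shows the graph is connected. By the matrix-tree theorem the graph has (1/6) * product of the nonzero eigenvalues = 1 spanning tree. The eigenvalues sum to 10, which equals trace(L) = 2|E|.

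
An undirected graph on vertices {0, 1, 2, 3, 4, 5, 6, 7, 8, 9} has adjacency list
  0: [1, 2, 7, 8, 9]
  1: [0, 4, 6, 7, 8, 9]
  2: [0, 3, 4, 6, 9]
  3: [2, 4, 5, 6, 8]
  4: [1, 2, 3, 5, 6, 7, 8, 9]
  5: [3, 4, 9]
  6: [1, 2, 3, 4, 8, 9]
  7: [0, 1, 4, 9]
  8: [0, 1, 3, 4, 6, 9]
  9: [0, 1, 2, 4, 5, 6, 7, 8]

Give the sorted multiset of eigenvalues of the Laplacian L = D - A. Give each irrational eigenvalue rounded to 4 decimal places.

[0, 2.6046, 3.6234, 5.0567, 5.2349, 6.0146, 7.3832, 7.6447, 9.1667, 9.2712]

Reading degrees in the order [0, 1, 2, 3, 4, 5, 6, 7, 8, 9] gives [5, 6, 5, 5, 8, 3, 6, 4, 6, 8]; set D = diag(5, 6, 5, 5, 8, 3, 6, 4, 6, 8) and form L = D - A. Diagonalising L (or applying a numerical eigensolver to the 10x10 matrix) gives the spectrum above. The single zero eigenvalue shows the graph is connected. The eigenvalues sum to 56, which equals trace(L) = 2|E|. There is one zero in the spectrum, matching the 1 component.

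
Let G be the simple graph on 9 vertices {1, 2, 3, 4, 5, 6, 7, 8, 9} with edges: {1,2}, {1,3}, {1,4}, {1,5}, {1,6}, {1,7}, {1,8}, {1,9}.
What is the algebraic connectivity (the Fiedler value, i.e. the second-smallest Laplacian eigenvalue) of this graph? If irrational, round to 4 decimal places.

1

Reading degrees in the order [1, 2, 3, 4, 5, 6, 7, 8, 9] gives [8, 1, 1, 1, 1, 1, 1, 1, 1]; set D = diag(8, 1, 1, 1, 1, 1, 1, 1, 1) and form L = D - A. Computing the eigenvalues of L and sorting gives [0, 1, 1, 1, 1, 1, 1, 1, 9]. The Fiedler value lambda_2 = 1 is strictly positive, so the graph is connected.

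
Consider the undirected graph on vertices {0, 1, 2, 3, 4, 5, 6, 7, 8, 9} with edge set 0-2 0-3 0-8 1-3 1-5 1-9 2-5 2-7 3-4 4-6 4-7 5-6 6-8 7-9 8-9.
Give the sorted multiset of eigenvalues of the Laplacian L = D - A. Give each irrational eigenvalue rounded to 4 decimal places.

[0, 2, 2, 2, 2, 2, 5, 5, 5, 5]

With the vertex order [0, 1, 2, 3, 4, 5, 6, 7, 8, 9], the degrees are [3, 3, 3, 3, 3, 3, 3, 3, 3, 3], giving D = diag(3, 3, 3, 3, 3, 3, 3, 3, 3, 3) and L = D - A. L is symmetric positive semidefinite, so every eigenvalue is real and nonnegative.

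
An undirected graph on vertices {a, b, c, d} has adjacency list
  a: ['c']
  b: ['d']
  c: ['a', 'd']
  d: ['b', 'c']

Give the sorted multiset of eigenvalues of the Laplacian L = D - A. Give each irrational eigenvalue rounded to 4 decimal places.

Each diagonal entry of L is the vertex degree and each off-diagonal entry is -1 where an edge is present, 0 otherwise; in the order [a, b, c, d] the diagonal is [1, 1, 2, 2]. The multiplicity of 0 as a Laplacian eigenvalue equals the number of connected components. The single zero eigenvalue shows the graph is connected.

[0, 0.5858, 2, 3.4142]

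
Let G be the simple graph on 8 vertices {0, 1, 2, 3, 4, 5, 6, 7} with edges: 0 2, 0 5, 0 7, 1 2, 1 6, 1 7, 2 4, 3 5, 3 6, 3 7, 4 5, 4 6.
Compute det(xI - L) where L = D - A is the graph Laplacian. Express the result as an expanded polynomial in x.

Each diagonal entry of L is the vertex degree and each off-diagonal entry is -1 where an edge is present, 0 otherwise; in the order [0, 1, 2, 3, 4, 5, 6, 7] the diagonal is [3, 3, 3, 3, 3, 3, 3, 3]. L has integer entries, so p(x) = det(xI - L) has integer coefficients. Expanding the determinant yields x^8 - 24x^7 + 240x^6 - 1296x^5 + 4080x^4 - 7488x^3 + 7424x^2 - 3072x. The coefficient of x^7 equals -trace(L) = -24, matching the sum of degrees.

x^8 - 24x^7 + 240x^6 - 1296x^5 + 4080x^4 - 7488x^3 + 7424x^2 - 3072x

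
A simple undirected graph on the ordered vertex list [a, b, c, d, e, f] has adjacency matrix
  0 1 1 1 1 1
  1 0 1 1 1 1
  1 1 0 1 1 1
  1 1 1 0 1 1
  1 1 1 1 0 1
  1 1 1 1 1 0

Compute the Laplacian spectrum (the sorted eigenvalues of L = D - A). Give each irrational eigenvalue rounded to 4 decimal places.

Each diagonal entry of L is the vertex degree and each off-diagonal entry is -1 where an edge is present, 0 otherwise; in the order [a, b, c, d, e, f] the diagonal is [5, 5, 5, 5, 5, 5]. L is symmetric positive semidefinite, so every eigenvalue is real and nonnegative.

[0, 6, 6, 6, 6, 6]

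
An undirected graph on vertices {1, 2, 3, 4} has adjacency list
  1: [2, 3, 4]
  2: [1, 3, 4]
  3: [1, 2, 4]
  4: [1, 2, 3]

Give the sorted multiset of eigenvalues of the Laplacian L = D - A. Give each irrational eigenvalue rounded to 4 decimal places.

With the vertex order [1, 2, 3, 4], the degrees are [3, 3, 3, 3], giving D = diag(3, 3, 3, 3) and L = D - A. L is symmetric positive semidefinite, so every eigenvalue is real and nonnegative. The largest eigenvalue, 4, is at most the vertex count 4.

[0, 4, 4, 4]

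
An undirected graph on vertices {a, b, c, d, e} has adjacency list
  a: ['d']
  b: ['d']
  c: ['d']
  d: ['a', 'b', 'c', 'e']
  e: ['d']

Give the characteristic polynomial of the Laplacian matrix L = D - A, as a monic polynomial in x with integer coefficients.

Each diagonal entry of L is the vertex degree and each off-diagonal entry is -1 where an edge is present, 0 otherwise; in the order [a, b, c, d, e] the diagonal is [1, 1, 1, 4, 1]. The eigenvalues of L are [0, 1, 1, 1, 5]; the characteristic polynomial is the product of (x - lambda_i), which multiplies out to x^5 - 8x^4 + 18x^3 - 16x^2 + 5x. The coefficient of x^4 equals -trace(L) = -8, matching the sum of degrees. The eigenvalues sum to 8, which equals trace(L) = 2|E|.

x^5 - 8x^4 + 18x^3 - 16x^2 + 5x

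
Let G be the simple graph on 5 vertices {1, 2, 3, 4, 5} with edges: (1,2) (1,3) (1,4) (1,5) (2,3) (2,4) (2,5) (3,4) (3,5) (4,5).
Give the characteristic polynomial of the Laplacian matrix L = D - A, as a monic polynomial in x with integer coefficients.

With the vertex order [1, 2, 3, 4, 5], the degrees are [4, 4, 4, 4, 4], giving D = diag(4, 4, 4, 4, 4) and L = D - A. L has integer entries, so p(x) = det(xI - L) has integer coefficients. Expanding the determinant yields x^5 - 20x^4 + 150x^3 - 500x^2 + 625x. The constant term is 0 because L is singular (the all-ones vector lies in its kernel). By the matrix-tree theorem the graph has (1/5) * product of the nonzero eigenvalues = 125 spanning trees. There is one zero in the spectrum, matching the 1 component.

x^5 - 20x^4 + 150x^3 - 500x^2 + 625x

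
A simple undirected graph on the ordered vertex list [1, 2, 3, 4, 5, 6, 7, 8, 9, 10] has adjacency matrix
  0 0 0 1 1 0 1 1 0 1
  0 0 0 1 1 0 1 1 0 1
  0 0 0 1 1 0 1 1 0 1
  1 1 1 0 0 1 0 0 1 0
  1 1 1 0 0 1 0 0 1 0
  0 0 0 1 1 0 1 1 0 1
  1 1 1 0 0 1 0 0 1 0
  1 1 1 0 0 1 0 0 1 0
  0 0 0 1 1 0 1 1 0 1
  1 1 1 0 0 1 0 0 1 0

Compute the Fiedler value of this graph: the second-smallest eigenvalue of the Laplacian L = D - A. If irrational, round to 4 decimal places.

5

Each diagonal entry of L is the vertex degree and each off-diagonal entry is -1 where an edge is present, 0 otherwise; in the order [1, 2, 3, 4, 5, 6, 7, 8, 9, 10] the diagonal is [5, 5, 5, 5, 5, 5, 5, 5, 5, 5]. The smallest Laplacian eigenvalue is always 0. The next one, lambda_2 = 5, measures how hard the graph is to disconnect: larger values mean better connectivity. The eigenvalues sum to 50, which equals trace(L) = 2|E|. There is one zero in the spectrum, matching the 1 component.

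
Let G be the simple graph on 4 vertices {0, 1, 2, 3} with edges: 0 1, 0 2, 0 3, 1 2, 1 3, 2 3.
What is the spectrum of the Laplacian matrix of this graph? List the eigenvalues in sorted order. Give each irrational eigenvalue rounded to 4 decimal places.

With the vertex order [0, 1, 2, 3], the degrees are [3, 3, 3, 3], giving D = diag(3, 3, 3, 3) and L = D - A. The multiplicity of 0 as a Laplacian eigenvalue equals the number of connected components. The single zero eigenvalue shows the graph is connected. There is one zero in the spectrum, matching the 1 component.

[0, 4, 4, 4]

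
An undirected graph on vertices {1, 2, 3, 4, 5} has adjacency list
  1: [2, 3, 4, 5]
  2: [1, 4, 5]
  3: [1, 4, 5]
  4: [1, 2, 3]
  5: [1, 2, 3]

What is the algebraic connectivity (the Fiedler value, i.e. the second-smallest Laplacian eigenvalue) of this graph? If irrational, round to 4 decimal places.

Reading degrees in the order [1, 2, 3, 4, 5] gives [4, 3, 3, 3, 3]; set D = diag(4, 3, 3, 3, 3) and form L = D - A. The smallest Laplacian eigenvalue is always 0. The next one, lambda_2 = 3, measures how hard the graph is to disconnect: larger values mean better connectivity. There is one zero in the spectrum, matching the 1 component. The largest eigenvalue, 5, is at most the vertex count 5.

3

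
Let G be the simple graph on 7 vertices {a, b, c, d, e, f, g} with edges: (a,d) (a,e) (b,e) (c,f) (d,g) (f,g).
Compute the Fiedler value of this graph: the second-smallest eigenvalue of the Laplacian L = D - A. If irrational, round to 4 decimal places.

0.1981

Reading degrees in the order [a, b, c, d, e, f, g] gives [2, 1, 1, 2, 2, 2, 2]; set D = diag(2, 1, 1, 2, 2, 2, 2) and form L = D - A. Computing the eigenvalues of L and sorting gives [0, 0.1981, 0.7530, 1.5550, 2.4450, 3.2470, 3.8019]. The Fiedler value lambda_2 = 0.1981 is strictly positive, so the graph is connected. By the matrix-tree theorem the graph has (1/7) * product of the nonzero eigenvalues = 1 spanning tree. There is one zero in the spectrum, matching the 1 component.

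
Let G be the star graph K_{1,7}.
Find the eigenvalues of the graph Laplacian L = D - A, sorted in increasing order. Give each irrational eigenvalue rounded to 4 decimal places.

The graph has 8 vertices and degree multiset [7, 1, 1, 1, 1, 1, 1, 1]; D is the diagonal matrix of degrees and L = D - A. The multiplicity of 0 as a Laplacian eigenvalue equals the number of connected components. The single zero eigenvalue shows the graph is connected. The eigenvalues sum to 14, which equals trace(L) = 2|E|.

[0, 1, 1, 1, 1, 1, 1, 8]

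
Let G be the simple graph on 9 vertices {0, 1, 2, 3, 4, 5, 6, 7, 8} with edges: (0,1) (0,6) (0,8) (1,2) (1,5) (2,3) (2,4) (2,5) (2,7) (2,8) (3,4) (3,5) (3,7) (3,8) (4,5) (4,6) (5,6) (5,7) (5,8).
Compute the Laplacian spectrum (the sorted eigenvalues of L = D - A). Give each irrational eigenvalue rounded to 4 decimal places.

Reading degrees in the order [0, 1, 2, 3, 4, 5, 6, 7, 8] gives [3, 3, 6, 5, 4, 7, 3, 3, 4]; set D = diag(3, 3, 6, 5, 4, 7, 3, 3, 4) and form L = D - A. The multiplicity of 0 as a Laplacian eigenvalue equals the number of connected components. The eigenvalues sum to 38, which equals trace(L) = 2|E|.

[0, 1.9152, 2.5684, 3.3826, 3.6075, 4.9929, 6.2302, 7.1815, 8.1216]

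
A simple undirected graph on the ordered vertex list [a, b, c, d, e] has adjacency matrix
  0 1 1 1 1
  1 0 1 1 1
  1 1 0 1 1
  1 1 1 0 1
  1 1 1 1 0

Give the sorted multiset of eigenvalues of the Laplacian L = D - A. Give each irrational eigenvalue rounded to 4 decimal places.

With the vertex order [a, b, c, d, e], the degrees are [4, 4, 4, 4, 4], giving D = diag(4, 4, 4, 4, 4) and L = D - A. L is symmetric positive semidefinite, so every eigenvalue is real and nonnegative. There is one zero in the spectrum, matching the 1 component. The eigenvalues sum to 20, which equals trace(L) = 2|E|.

[0, 5, 5, 5, 5]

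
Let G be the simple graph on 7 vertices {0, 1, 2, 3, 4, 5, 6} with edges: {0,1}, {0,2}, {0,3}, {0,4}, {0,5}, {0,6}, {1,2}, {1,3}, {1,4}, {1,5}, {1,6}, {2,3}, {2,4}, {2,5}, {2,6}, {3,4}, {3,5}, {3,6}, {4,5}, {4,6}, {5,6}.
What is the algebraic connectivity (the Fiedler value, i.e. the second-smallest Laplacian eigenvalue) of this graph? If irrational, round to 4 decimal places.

7

Each diagonal entry of L is the vertex degree and each off-diagonal entry is -1 where an edge is present, 0 otherwise; in the order [0, 1, 2, 3, 4, 5, 6] the diagonal is [6, 6, 6, 6, 6, 6, 6]. Computing the eigenvalues of L and sorting gives [0, 7, 7, 7, 7, 7, 7]. The Fiedler value lambda_2 = 7 is strictly positive, so the graph is connected. The eigenvalues sum to 42, which equals trace(L) = 2|E|.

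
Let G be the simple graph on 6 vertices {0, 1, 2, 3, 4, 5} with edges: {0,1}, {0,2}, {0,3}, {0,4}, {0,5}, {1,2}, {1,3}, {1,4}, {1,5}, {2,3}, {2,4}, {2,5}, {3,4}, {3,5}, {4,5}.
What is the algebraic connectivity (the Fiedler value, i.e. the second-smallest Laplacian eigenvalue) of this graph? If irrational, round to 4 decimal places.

With the vertex order [0, 1, 2, 3, 4, 5], the degrees are [5, 5, 5, 5, 5, 5], giving D = diag(5, 5, 5, 5, 5, 5) and L = D - A. Computing the eigenvalues of L and sorting gives [0, 6, 6, 6, 6, 6]. The Fiedler value lambda_2 = 6 is strictly positive, so the graph is connected.

6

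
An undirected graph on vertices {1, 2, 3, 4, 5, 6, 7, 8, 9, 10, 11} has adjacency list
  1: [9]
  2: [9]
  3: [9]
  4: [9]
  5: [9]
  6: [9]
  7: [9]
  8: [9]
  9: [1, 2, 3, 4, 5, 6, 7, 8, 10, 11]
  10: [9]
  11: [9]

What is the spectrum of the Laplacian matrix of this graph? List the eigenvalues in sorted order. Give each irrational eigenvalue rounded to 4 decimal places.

[0, 1, 1, 1, 1, 1, 1, 1, 1, 1, 11]

Each diagonal entry of L is the vertex degree and each off-diagonal entry is -1 where an edge is present, 0 otherwise; in the order [1, 2, 3, 4, 5, 6, 7, 8, 9, 10, 11] the diagonal is [1, 1, 1, 1, 1, 1, 1, 1, 10, 1, 1]. Diagonalising L (or applying a numerical eigensolver to the 11x11 matrix) gives the spectrum above. The single zero eigenvalue shows the graph is connected. There is one zero in the spectrum, matching the 1 component. The eigenvalues sum to 20, which equals trace(L) = 2|E|.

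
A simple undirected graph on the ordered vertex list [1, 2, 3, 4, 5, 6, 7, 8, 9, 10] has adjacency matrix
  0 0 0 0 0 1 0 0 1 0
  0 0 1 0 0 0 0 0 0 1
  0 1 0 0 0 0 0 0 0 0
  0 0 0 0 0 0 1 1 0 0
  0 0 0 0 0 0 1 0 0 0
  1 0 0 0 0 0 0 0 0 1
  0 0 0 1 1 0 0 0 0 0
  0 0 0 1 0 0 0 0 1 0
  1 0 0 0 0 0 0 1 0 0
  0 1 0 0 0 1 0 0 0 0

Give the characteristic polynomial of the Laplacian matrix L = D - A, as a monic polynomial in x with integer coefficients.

x^10 - 18x^9 + 136x^8 - 560x^7 + 1365x^6 - 2002x^5 + 1716x^4 - 792x^3 + 165x^2 - 10x

Reading degrees in the order [1, 2, 3, 4, 5, 6, 7, 8, 9, 10] gives [2, 2, 1, 2, 1, 2, 2, 2, 2, 2]; set D = diag(2, 2, 1, 2, 1, 2, 2, 2, 2, 2) and form L = D - A. L has integer entries, so p(x) = det(xI - L) has integer coefficients. Expanding the determinant yields x^10 - 18x^9 + 136x^8 - 560x^7 + 1365x^6 - 2002x^5 + 1716x^4 - 792x^3 + 165x^2 - 10x. Since p(0) = det(-L) = 0, x divides p(x). The largest eigenvalue, 3.9021, is at most the vertex count 10. The eigenvalues sum to 18, which equals trace(L) = 2|E|.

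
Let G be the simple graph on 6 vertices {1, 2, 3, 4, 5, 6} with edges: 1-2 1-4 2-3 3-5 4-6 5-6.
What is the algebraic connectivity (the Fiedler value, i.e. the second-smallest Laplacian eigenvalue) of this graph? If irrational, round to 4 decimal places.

1

With the vertex order [1, 2, 3, 4, 5, 6], the degrees are [2, 2, 2, 2, 2, 2], giving D = diag(2, 2, 2, 2, 2, 2) and L = D - A. Computing the eigenvalues of L and sorting gives [0, 1, 1, 3, 3, 4]. The Fiedler value lambda_2 = 1 is strictly positive, so the graph is connected.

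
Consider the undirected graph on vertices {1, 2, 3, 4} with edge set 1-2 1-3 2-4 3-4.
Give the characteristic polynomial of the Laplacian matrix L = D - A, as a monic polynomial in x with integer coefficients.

Reading degrees in the order [1, 2, 3, 4] gives [2, 2, 2, 2]; set D = diag(2, 2, 2, 2) and form L = D - A. Computing det(xI - L) by cofactor expansion (or equivalently via sum-over-permutations) gives x^4 - 8x^3 + 20x^2 - 16x. Since p(0) = det(-L) = 0, x divides p(x). By the matrix-tree theorem the graph has (1/4) * product of the nonzero eigenvalues = 4 spanning trees. There is one zero in the spectrum, matching the 1 component.

x^4 - 8x^3 + 20x^2 - 16x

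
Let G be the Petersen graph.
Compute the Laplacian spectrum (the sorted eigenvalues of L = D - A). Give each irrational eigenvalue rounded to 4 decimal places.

The graph has 10 vertices and degree multiset [3, 3, 3, 3, 3, 3, 3, 3, 3, 3]; D is the diagonal matrix of degrees and L = D - A. Since every row of L sums to 0, the all-ones vector is in the kernel and 0 is an eigenvalue. The single zero eigenvalue shows the graph is connected. There is one zero in the spectrum, matching the 1 component.

[0, 2, 2, 2, 2, 2, 5, 5, 5, 5]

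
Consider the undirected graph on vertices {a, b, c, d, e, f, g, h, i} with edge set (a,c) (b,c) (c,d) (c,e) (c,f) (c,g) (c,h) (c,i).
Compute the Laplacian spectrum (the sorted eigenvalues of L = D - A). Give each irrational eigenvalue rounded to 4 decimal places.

[0, 1, 1, 1, 1, 1, 1, 1, 9]

With the vertex order [a, b, c, d, e, f, g, h, i], the degrees are [1, 1, 8, 1, 1, 1, 1, 1, 1], giving D = diag(1, 1, 8, 1, 1, 1, 1, 1, 1) and L = D - A. Diagonalising L (or applying a numerical eigensolver to the 9x9 matrix) gives the spectrum above.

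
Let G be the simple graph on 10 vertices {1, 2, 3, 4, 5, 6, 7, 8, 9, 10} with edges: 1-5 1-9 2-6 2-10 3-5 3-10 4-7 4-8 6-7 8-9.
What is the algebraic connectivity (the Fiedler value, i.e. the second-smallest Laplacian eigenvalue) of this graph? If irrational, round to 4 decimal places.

Each diagonal entry of L is the vertex degree and each off-diagonal entry is -1 where an edge is present, 0 otherwise; in the order [1, 2, 3, 4, 5, 6, 7, 8, 9, 10] the diagonal is [2, 2, 2, 2, 2, 2, 2, 2, 2, 2]. The smallest Laplacian eigenvalue is always 0. The next one, lambda_2 = 0.3820, measures how hard the graph is to disconnect: larger values mean better connectivity. By the matrix-tree theorem the graph has (1/10) * product of the nonzero eigenvalues = 10 spanning trees.

0.3820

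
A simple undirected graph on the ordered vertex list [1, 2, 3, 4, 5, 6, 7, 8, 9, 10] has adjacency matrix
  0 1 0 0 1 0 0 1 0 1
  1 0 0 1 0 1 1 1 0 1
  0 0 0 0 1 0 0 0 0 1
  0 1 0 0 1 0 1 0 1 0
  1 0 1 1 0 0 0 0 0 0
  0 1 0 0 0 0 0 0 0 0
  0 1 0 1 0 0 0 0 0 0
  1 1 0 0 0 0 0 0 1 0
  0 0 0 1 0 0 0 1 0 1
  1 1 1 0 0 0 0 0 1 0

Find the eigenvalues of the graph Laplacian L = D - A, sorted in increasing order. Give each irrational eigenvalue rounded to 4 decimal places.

Each diagonal entry of L is the vertex degree and each off-diagonal entry is -1 where an edge is present, 0 otherwise; in the order [1, 2, 3, 4, 5, 6, 7, 8, 9, 10] the diagonal is [4, 6, 2, 4, 3, 1, 2, 3, 3, 4]. Since every row of L sums to 0, the all-ones vector is in the kernel and 0 is an eigenvalue. There is one zero in the spectrum, matching the 1 component.

[0, 0.8737, 1.3867, 1.7639, 2.8135, 3.0629, 3.7689, 5.0652, 5.9038, 7.3613]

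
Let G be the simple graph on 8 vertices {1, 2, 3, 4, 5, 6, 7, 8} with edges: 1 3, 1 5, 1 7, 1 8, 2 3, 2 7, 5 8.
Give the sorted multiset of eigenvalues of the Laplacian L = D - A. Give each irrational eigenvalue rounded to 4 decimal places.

[0, 0, 0, 0.7639, 2, 3, 3, 5.2361]

Reading degrees in the order [1, 2, 3, 4, 5, 6, 7, 8] gives [4, 2, 2, 0, 2, 0, 2, 2]; set D = diag(4, 2, 2, 0, 2, 0, 2, 2) and form L = D - A. L is symmetric positive semidefinite, so every eigenvalue is real and nonnegative. The 3 zero eigenvalues correspond to the 3 connected components. The largest eigenvalue, 5.2361, is at most the vertex count 8. There are 3 zeros in the spectrum, matching the 3 components.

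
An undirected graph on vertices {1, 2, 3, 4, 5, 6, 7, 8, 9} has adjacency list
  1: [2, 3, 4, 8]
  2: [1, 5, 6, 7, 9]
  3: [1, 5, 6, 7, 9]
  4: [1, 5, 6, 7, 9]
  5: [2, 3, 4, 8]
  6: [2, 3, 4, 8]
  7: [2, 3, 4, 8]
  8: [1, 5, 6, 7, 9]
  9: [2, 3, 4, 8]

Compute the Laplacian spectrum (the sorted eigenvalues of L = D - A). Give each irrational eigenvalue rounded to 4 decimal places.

Each diagonal entry of L is the vertex degree and each off-diagonal entry is -1 where an edge is present, 0 otherwise; in the order [1, 2, 3, 4, 5, 6, 7, 8, 9] the diagonal is [4, 5, 5, 5, 4, 4, 4, 5, 4]. Diagonalising L (or applying a numerical eigensolver to the 9x9 matrix) gives the spectrum above. The single zero eigenvalue shows the graph is connected. The eigenvalues sum to 40, which equals trace(L) = 2|E|. There is one zero in the spectrum, matching the 1 component.

[0, 4, 4, 4, 4, 5, 5, 5, 9]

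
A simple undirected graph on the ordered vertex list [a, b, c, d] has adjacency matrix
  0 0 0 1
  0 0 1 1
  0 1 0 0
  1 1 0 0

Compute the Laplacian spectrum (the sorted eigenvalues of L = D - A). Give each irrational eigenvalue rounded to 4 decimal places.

[0, 0.5858, 2, 3.4142]

Each diagonal entry of L is the vertex degree and each off-diagonal entry is -1 where an edge is present, 0 otherwise; in the order [a, b, c, d] the diagonal is [1, 2, 1, 2]. Diagonalising L (or applying a numerical eigensolver to the 4x4 matrix) gives the spectrum above. The single zero eigenvalue shows the graph is connected. The largest eigenvalue, 3.4142, is at most the vertex count 4.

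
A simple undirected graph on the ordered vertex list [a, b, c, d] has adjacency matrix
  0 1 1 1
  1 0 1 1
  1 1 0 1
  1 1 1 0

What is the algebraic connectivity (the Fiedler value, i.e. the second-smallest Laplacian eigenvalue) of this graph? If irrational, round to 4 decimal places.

4

With the vertex order [a, b, c, d], the degrees are [3, 3, 3, 3], giving D = diag(3, 3, 3, 3) and L = D - A. The sorted Laplacian eigenvalues are [0, 4, 4, 4]; the algebraic connectivity is the second entry, 4. The largest eigenvalue, 4, is at most the vertex count 4.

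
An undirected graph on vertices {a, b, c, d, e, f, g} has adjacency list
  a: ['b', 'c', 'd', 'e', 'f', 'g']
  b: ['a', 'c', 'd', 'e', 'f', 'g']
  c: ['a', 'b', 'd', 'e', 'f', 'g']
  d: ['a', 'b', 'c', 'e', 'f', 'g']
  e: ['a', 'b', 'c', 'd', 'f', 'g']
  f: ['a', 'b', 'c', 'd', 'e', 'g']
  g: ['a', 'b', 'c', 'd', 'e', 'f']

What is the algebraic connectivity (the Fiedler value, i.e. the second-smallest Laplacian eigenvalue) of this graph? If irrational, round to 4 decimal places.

Reading degrees in the order [a, b, c, d, e, f, g] gives [6, 6, 6, 6, 6, 6, 6]; set D = diag(6, 6, 6, 6, 6, 6, 6) and form L = D - A. Computing the eigenvalues of L and sorting gives [0, 7, 7, 7, 7, 7, 7]. The Fiedler value lambda_2 = 7 is strictly positive, so the graph is connected.

7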